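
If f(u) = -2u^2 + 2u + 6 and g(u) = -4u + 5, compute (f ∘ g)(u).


Substitute g(u) into f:
f(g(u)) = -2*(-4u + 5)^2 + 2*(-4u + 5) + 6
(-4u + 5)^2 = 16u^2 - 40u + 25
Expand and combine: -32u^2 + 72u - 34


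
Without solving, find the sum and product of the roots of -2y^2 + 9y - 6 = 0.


For ay^2+by+c=0: sum = -b/a, product = c/a.
a=-2, b=9, c=-6
Sum = -(9)/-2 = 9/2
Product = (-6)/-2 = 3


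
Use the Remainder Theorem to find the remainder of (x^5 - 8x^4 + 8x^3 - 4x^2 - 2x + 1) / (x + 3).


By the Remainder Theorem, the remainder equals p(-3):
  1*(-3)^5 = -243
  -8*(-3)^4 = -648
  8*(-3)^3 = -216
  -4*(-3)^2 = -36
  -2*(-3)^1 = 6
  constant: 1
Sum: -243 - 648 - 216 - 36 + 6 + 1 = -1136


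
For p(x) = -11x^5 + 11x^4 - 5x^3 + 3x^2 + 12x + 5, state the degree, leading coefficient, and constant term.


Highest power of x is 5, with coefficient -11. Constant term is 5.
Degree = 5, leading coefficient = -11, constant term = 5


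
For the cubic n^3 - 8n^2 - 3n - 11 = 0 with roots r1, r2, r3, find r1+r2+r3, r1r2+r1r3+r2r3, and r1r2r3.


Monic cubic n^3+bn^2+cn+d=0: sum=-b, pairwise sum=c, product=-d.
b=-8, c=-3, d=-11
r1+r2+r3 = 8
r1r2+r1r3+r2r3 = -3
r1r2r3 = 11


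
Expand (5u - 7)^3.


Expand (5u - 7)^3 by repeated multiplication:
  (5u - 7)^2 = 25u^2 - 70u + 49
= 125u^3 - 525u^2 + 735u - 343


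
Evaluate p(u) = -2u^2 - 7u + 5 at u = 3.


Using direct substitution:
  -2 * (3)^2 = -18
  -7 * (3)^1 = -21
  constant: 5
Sum = -18 - 21 + 5 = -34


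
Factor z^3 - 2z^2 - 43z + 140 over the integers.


Try integer roots (divisors of 140). z=-7: p(-7)=0.
Divide out (z + 7): quotient is z^2 - 9z + 20.
Factor the quadratic: (z - 5)(z - 4)
Result: (z + 7)(z - 5)(z - 4)


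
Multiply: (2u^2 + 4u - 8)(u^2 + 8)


Distribute each term of the first polynomial:
  (2u^2)(u^2 + 8) = 2u^4 + 16u^2
  (4u)(u^2 + 8) = 4u^3 + 32u
  (-8)(u^2 + 8) = -8u^2 - 64
Sum: 2u^4 + 4u^3 + 8u^2 + 32u - 64


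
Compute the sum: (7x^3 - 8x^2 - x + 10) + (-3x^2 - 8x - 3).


Align terms by degree and add:
  7x^3 - 8x^2 - x + 10
  -3x^2 - 8x - 3
= 7x^3 - 11x^2 - 9x + 7


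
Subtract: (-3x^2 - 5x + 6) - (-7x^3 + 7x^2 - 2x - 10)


Distribute the minus sign:
  (-3x^2 - 5x + 6)
- (-7x^3 + 7x^2 - 2x - 10)
Negate second polynomial: 7x^3 - 7x^2 + 2x + 10
Add: 7x^3 - 10x^2 - 3x + 16


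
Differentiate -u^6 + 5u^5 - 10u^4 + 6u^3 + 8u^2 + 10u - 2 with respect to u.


Apply the power rule term by term:
  d/du(-u^6) = -6u^5
  d/du(5u^5) = 25u^4
  d/du(-10u^4) = -40u^3
  d/du(6u^3) = 18u^2
  d/du(8u^2) = 16u
  d/du(10u) = 10
  d/du(-2) = 0
p'(u) = -6u^5 + 25u^4 - 40u^3 + 18u^2 + 16u + 10


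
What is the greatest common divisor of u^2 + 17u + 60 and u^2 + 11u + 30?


Factor each:
  u^2 + 17u + 60 = (u + 5)(u + 12)
  u^2 + 11u + 30 = (u + 5)(u + 6)
Common monic factor: u + 5


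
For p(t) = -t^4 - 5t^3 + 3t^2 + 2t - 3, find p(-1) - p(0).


p(-1) = 2
p(0) = -3
p(-1) - p(0) = 2 + 3 = 5


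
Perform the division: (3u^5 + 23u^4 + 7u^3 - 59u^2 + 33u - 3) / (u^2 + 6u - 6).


(3u^5 + 23u^4 + 7u^3 - 59u^2 + 33u - 3) / (u^2 + 6u - 6)
Step 1: 3u^3 * (u^2 + 6u - 6) = 3u^5 + 18u^4 - 18u^3; subtract.
Step 2: 5u^2 * (u^2 + 6u - 6) = 5u^4 + 30u^3 - 30u^2; subtract.
Step 3: -5u * (u^2 + 6u - 6) = -5u^3 - 30u^2 + 30u; subtract.
Step 4: 1 * (u^2 + 6u - 6) = u^2 + 6u - 6; subtract.
Quotient: 3u^3 + 5u^2 - 5u + 1, Remainder: -3u + 3


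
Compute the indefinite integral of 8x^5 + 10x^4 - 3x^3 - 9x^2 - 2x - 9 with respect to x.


Reverse power rule on each term:
  ∫ 8x^5 dx = (4/3)x^6
  ∫ 10x^4 dx = 2x^5
  ∫ -3x^3 dx = -(3/4)x^4
  ∫ -9x^2 dx = -3x^3
  ∫ -2x dx = -x^2
  ∫ -9 dx = -9x
F(x) = (4/3)x^6 + 2x^5 - (3/4)x^4 - 3x^3 - x^2 - 9x + C


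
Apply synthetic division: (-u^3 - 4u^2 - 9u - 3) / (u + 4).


Synthetic division with c = -4. Coefficients: -1, -4, -9, -3
Bring down -1.
  -1 * -4 = 4; 4 - 4 = 0
  0 * -4 = 0; 0 - 9 = -9
  -9 * -4 = 36; 36 - 3 = 33
Quotient: -u^2 - 9, Remainder: 33


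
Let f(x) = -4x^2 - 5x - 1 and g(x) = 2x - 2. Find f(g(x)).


Substitute g(x) into f:
f(g(x)) = -4*(2x - 2)^2 + (-5)*(2x - 2) + (-1)
(2x - 2)^2 = 4x^2 - 8x + 4
Expand and combine: -16x^2 + 22x - 7


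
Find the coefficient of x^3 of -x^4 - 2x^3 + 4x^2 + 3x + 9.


Read off the coefficient of x^3: -2


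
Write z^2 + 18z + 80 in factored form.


Roots satisfy r1 + r2 = -b/a = -18 and r1*r2 = c/a = 80.
So r1 = -8, r2 = -10.
z^2 + 18z + 80 = (z - r1)(z - r2) = (z + 8)(z + 10)


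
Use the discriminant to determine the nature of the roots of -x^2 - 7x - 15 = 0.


D = b^2 - 4ac = (-7)^2 - 4(-1)(-15) = 49 - 60 = -11
Since D < 0: two complex conjugate roots (no real roots)


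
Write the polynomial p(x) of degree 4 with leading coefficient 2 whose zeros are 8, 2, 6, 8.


p(x) = 2(x - 8)(x - 2)(x - 6)(x - 8)
Expand: 2x^4 - 48x^3 + 408x^2 - 1408x + 1536


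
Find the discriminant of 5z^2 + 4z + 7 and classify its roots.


D = b^2 - 4ac = (4)^2 - 4(5)(7) = 16 - 140 = -124
Since D < 0: two complex conjugate roots (no real roots)


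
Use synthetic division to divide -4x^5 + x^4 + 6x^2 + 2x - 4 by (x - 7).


Synthetic division with c = 7. Coefficients: -4, 1, 0, 6, 2, -4
Bring down -4.
  -4 * 7 = -28; -28 + 1 = -27
  -27 * 7 = -189; -189 + 0 = -189
  -189 * 7 = -1323; -1323 + 6 = -1317
  -1317 * 7 = -9219; -9219 + 2 = -9217
  -9217 * 7 = -64519; -64519 - 4 = -64523
Quotient: -4x^4 - 27x^3 - 189x^2 - 1317x - 9217, Remainder: -64523


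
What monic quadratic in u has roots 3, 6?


p(u) = (u - 3)(u - 6)
Expand: u^2 - 9u + 18


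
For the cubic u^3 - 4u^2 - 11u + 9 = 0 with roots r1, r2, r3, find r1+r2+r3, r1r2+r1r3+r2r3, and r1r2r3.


Monic cubic u^3+bu^2+cu+d=0: sum=-b, pairwise sum=c, product=-d.
b=-4, c=-11, d=9
r1+r2+r3 = 4
r1r2+r1r3+r2r3 = -11
r1r2r3 = -9


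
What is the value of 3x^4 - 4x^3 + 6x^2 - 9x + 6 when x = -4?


Using direct substitution:
  3 * (-4)^4 = 768
  -4 * (-4)^3 = 256
  6 * (-4)^2 = 96
  -9 * (-4)^1 = 36
  constant: 6
Sum = 768 + 256 + 96 + 36 + 6 = 1162


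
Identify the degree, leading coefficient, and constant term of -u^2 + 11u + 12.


Highest power of u is 2, with coefficient -1. Constant term is 12.
Degree = 2, leading coefficient = -1, constant term = 12


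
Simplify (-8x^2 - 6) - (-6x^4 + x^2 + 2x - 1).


Distribute the minus sign:
  (-8x^2 - 6)
- (-6x^4 + x^2 + 2x - 1)
Negate second polynomial: 6x^4 - x^2 - 2x + 1
Add: 6x^4 - 9x^2 - 2x - 5


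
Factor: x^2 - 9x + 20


Roots satisfy r1 + r2 = -b/a = 9 and r1*r2 = c/a = 20.
So r1 = 5, r2 = 4.
x^2 - 9x + 20 = (x - r1)(x - r2) = (x - 5)(x - 4)


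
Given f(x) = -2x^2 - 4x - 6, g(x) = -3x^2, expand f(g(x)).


Substitute g(x) into f:
f(g(x)) = -2*(-3x^2)^2 + (-4)*(-3x^2) + (-6)
(-3x^2)^2 = 9x^4
Expand and combine: -18x^4 + 12x^2 - 6


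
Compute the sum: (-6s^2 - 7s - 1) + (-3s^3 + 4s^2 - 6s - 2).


Align terms by degree and add:
  -6s^2 - 7s - 1
  -3s^3 + 4s^2 - 6s - 2
= -3s^3 - 2s^2 - 13s - 3


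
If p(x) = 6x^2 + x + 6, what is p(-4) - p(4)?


p(-4) = 98
p(4) = 106
p(-4) - p(4) = 98 - 106 = -8


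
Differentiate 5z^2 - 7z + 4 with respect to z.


Apply the power rule term by term:
  d/dz(5z^2) = 10z
  d/dz(-7z) = -7
  d/dz(4) = 0
p'(z) = 10z - 7


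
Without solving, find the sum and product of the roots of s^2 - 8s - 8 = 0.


For as^2+bs+c=0: sum = -b/a, product = c/a.
a=1, b=-8, c=-8
Sum = -(-8)/1 = 8
Product = (-8)/1 = -8


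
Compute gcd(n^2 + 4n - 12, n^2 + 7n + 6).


Factor each:
  n^2 + 4n - 12 = (n + 6)(n - 2)
  n^2 + 7n + 6 = (n + 6)(n + 1)
Common monic factor: n + 6


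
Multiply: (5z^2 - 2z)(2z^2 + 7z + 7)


Distribute each term of the first polynomial:
  (5z^2)(2z^2 + 7z + 7) = 10z^4 + 35z^3 + 35z^2
  (-2z)(2z^2 + 7z + 7) = -4z^3 - 14z^2 - 14z
Sum: 10z^4 + 31z^3 + 21z^2 - 14z


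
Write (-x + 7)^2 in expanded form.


Expand (-x + 7)^2 by repeated multiplication:
= x^2 - 14x + 49


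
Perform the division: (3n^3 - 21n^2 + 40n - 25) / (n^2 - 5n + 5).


(3n^3 - 21n^2 + 40n - 25) / (n^2 - 5n + 5)
Step 1: 3n * (n^2 - 5n + 5) = 3n^3 - 15n^2 + 15n; subtract.
Step 2: -6 * (n^2 - 5n + 5) = -6n^2 + 30n - 30; subtract.
Quotient: 3n - 6, Remainder: -5n + 5


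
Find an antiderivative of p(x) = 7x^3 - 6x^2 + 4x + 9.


Reverse power rule on each term:
  ∫ 7x^3 dx = (7/4)x^4
  ∫ -6x^2 dx = -2x^3
  ∫ 4x dx = 2x^2
  ∫ 9 dx = 9x
F(x) = (7/4)x^4 - 2x^3 + 2x^2 + 9x + C


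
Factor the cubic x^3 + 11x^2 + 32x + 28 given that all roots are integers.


Try integer roots (divisors of 28). x=-2: p(-2)=0.
Divide out (x + 2): quotient is x^2 + 9x + 14.
Factor the quadratic: (x + 2)(x + 7)
Result: (x + 2)(x + 2)(x + 7)


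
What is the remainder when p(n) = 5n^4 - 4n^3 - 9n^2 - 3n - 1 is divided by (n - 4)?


By the Remainder Theorem, the remainder equals p(4):
  5*(4)^4 = 1280
  -4*(4)^3 = -256
  -9*(4)^2 = -144
  -3*(4)^1 = -12
  constant: -1
Sum: 1280 - 256 - 144 - 12 - 1 = 867


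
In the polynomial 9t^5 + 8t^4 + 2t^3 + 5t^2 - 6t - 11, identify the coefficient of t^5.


Read off the coefficient of t^5: 9


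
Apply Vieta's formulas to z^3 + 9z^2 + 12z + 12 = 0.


Monic cubic z^3+bz^2+cz+d=0: sum=-b, pairwise sum=c, product=-d.
b=9, c=12, d=12
r1+r2+r3 = -9
r1r2+r1r3+r2r3 = 12
r1r2r3 = -12


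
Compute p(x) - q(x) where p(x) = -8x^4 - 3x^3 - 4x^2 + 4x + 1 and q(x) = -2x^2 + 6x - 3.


Distribute the minus sign:
  (-8x^4 - 3x^3 - 4x^2 + 4x + 1)
- (-2x^2 + 6x - 3)
Negate second polynomial: 2x^2 - 6x + 3
Add: -8x^4 - 3x^3 - 2x^2 - 2x + 4


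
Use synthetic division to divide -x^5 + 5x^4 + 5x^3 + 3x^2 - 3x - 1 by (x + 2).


Synthetic division with c = -2. Coefficients: -1, 5, 5, 3, -3, -1
Bring down -1.
  -1 * -2 = 2; 2 + 5 = 7
  7 * -2 = -14; -14 + 5 = -9
  -9 * -2 = 18; 18 + 3 = 21
  21 * -2 = -42; -42 - 3 = -45
  -45 * -2 = 90; 90 - 1 = 89
Quotient: -x^4 + 7x^3 - 9x^2 + 21x - 45, Remainder: 89


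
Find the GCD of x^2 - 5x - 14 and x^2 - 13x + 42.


Factor each:
  x^2 - 5x - 14 = (x - 7)(x + 2)
  x^2 - 13x + 42 = (x - 7)(x - 6)
Common monic factor: x - 7


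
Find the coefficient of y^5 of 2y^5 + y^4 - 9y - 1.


Read off the coefficient of y^5: 2


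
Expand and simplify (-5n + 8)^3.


Expand (-5n + 8)^3 by repeated multiplication:
  (-5n + 8)^2 = 25n^2 - 80n + 64
= -125n^3 + 600n^2 - 960n + 512


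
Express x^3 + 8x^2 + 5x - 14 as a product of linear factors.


Try integer roots (divisors of -14). x=-7: p(-7)=0.
Divide out (x + 7): quotient is x^2 + x - 2.
Factor the quadratic: (x + 2)(x - 1)
Result: (x + 7)(x + 2)(x - 1)


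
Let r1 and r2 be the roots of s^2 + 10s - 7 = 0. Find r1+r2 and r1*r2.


For as^2+bs+c=0: sum = -b/a, product = c/a.
a=1, b=10, c=-7
Sum = -(10)/1 = -10
Product = (-7)/1 = -7


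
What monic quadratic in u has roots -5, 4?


p(u) = (u + 5)(u - 4)
Expand: u^2 + u - 20


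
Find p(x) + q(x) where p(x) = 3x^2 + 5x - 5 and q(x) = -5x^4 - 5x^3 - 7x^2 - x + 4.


Align terms by degree and add:
  3x^2 + 5x - 5
  -5x^4 - 5x^3 - 7x^2 - x + 4
= -5x^4 - 5x^3 - 4x^2 + 4x - 1


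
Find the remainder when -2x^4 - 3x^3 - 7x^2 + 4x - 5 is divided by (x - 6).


By the Remainder Theorem, the remainder equals p(6):
  -2*(6)^4 = -2592
  -3*(6)^3 = -648
  -7*(6)^2 = -252
  4*(6)^1 = 24
  constant: -5
Sum: -2592 - 648 - 252 + 24 - 5 = -3473


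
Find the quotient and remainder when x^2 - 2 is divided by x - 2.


(x^2 - 2) / (x - 2)
Step 1: x * (x - 2) = x^2 - 2x; subtract.
Step 2: 2 * (x - 2) = 2x - 4; subtract.
Quotient: x + 2, Remainder: 2


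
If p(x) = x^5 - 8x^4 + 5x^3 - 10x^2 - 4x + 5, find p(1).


Using direct substitution:
  1 * (1)^5 = 1
  -8 * (1)^4 = -8
  5 * (1)^3 = 5
  -10 * (1)^2 = -10
  -4 * (1)^1 = -4
  constant: 5
Sum = 1 - 8 + 5 - 10 - 4 + 5 = -11


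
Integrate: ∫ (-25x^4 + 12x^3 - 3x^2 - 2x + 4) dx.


Reverse power rule on each term:
  ∫ -25x^4 dx = -5x^5
  ∫ 12x^3 dx = 3x^4
  ∫ -3x^2 dx = -x^3
  ∫ -2x dx = -x^2
  ∫ 4 dx = 4x
F(x) = -5x^5 + 3x^4 - x^3 - x^2 + 4x + C


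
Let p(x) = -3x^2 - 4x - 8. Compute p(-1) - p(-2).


p(-1) = -7
p(-2) = -12
p(-1) - p(-2) = -7 + 12 = 5


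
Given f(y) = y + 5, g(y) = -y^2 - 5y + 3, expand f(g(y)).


Substitute g(y) into f:
f(g(y)) = 1*(-y^2 - 5y + 3) + 5
Expand and combine: -y^2 - 5y + 8


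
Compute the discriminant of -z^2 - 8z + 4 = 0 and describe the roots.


D = b^2 - 4ac = (-8)^2 - 4(-1)(4) = 64 + 16 = 80
Since D > 0: two distinct irrational roots


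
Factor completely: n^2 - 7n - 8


Roots satisfy r1 + r2 = -b/a = 7 and r1*r2 = c/a = -8.
So r1 = -1, r2 = 8.
n^2 - 7n - 8 = (n - r1)(n - r2) = (n + 1)(n - 8)


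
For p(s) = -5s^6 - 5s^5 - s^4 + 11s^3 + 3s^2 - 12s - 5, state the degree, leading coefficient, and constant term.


Highest power of s is 6, with coefficient -5. Constant term is -5.
Degree = 6, leading coefficient = -5, constant term = -5


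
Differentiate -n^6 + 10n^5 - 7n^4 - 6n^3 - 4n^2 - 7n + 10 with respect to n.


Apply the power rule term by term:
  d/dn(-n^6) = -6n^5
  d/dn(10n^5) = 50n^4
  d/dn(-7n^4) = -28n^3
  d/dn(-6n^3) = -18n^2
  d/dn(-4n^2) = -8n
  d/dn(-7n) = -7
  d/dn(10) = 0
p'(n) = -6n^5 + 50n^4 - 28n^3 - 18n^2 - 8n - 7


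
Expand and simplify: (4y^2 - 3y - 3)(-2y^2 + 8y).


Distribute each term of the first polynomial:
  (4y^2)(-2y^2 + 8y) = -8y^4 + 32y^3
  (-3y)(-2y^2 + 8y) = 6y^3 - 24y^2
  (-3)(-2y^2 + 8y) = 6y^2 - 24y
Sum: -8y^4 + 38y^3 - 18y^2 - 24y


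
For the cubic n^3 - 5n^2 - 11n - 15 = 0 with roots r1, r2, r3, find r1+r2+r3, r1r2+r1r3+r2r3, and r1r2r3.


Monic cubic n^3+bn^2+cn+d=0: sum=-b, pairwise sum=c, product=-d.
b=-5, c=-11, d=-15
r1+r2+r3 = 5
r1r2+r1r3+r2r3 = -11
r1r2r3 = 15


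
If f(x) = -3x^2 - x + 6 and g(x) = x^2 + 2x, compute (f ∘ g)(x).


Substitute g(x) into f:
f(g(x)) = -3*(x^2 + 2x)^2 + (-1)*(x^2 + 2x) + 6
(x^2 + 2x)^2 = x^4 + 4x^3 + 4x^2
Expand and combine: -3x^4 - 12x^3 - 13x^2 - 2x + 6


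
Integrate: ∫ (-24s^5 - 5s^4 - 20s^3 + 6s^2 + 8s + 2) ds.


Reverse power rule on each term:
  ∫ -24s^5 ds = -4s^6
  ∫ -5s^4 ds = -s^5
  ∫ -20s^3 ds = -5s^4
  ∫ 6s^2 ds = 2s^3
  ∫ 8s ds = 4s^2
  ∫ 2 ds = 2s
F(s) = -4s^6 - s^5 - 5s^4 + 2s^3 + 4s^2 + 2s + C


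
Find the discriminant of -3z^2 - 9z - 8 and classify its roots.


D = b^2 - 4ac = (-9)^2 - 4(-3)(-8) = 81 - 96 = -15
Since D < 0: two complex conjugate roots (no real roots)


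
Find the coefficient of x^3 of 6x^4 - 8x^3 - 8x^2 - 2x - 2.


Read off the coefficient of x^3: -8


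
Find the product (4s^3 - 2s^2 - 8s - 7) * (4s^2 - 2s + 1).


Distribute each term of the first polynomial:
  (4s^3)(4s^2 - 2s + 1) = 16s^5 - 8s^4 + 4s^3
  (-2s^2)(4s^2 - 2s + 1) = -8s^4 + 4s^3 - 2s^2
  (-8s)(4s^2 - 2s + 1) = -32s^3 + 16s^2 - 8s
  (-7)(4s^2 - 2s + 1) = -28s^2 + 14s - 7
Sum: 16s^5 - 16s^4 - 24s^3 - 14s^2 + 6s - 7


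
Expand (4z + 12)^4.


Expand (4z + 12)^4 by repeated multiplication:
  (4z + 12)^2 = 16z^2 + 96z + 144
  (4z + 12)^3 = 64z^3 + 576z^2 + 1728z + 1728
= 256z^4 + 3072z^3 + 13824z^2 + 27648z + 20736


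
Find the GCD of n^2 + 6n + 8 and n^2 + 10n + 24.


Factor each:
  n^2 + 6n + 8 = (n + 4)(n + 2)
  n^2 + 10n + 24 = (n + 4)(n + 6)
Common monic factor: n + 4


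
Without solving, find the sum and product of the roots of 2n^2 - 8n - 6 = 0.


For an^2+bn+c=0: sum = -b/a, product = c/a.
a=2, b=-8, c=-6
Sum = -(-8)/2 = 4
Product = (-6)/2 = -3


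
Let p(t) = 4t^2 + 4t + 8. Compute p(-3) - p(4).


p(-3) = 32
p(4) = 88
p(-3) - p(4) = 32 - 88 = -56


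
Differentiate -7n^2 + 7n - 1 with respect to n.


Apply the power rule term by term:
  d/dn(-7n^2) = -14n
  d/dn(7n) = 7
  d/dn(-1) = 0
p'(n) = -14n + 7


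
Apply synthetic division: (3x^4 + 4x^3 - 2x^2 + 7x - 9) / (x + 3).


Synthetic division with c = -3. Coefficients: 3, 4, -2, 7, -9
Bring down 3.
  3 * -3 = -9; -9 + 4 = -5
  -5 * -3 = 15; 15 - 2 = 13
  13 * -3 = -39; -39 + 7 = -32
  -32 * -3 = 96; 96 - 9 = 87
Quotient: 3x^3 - 5x^2 + 13x - 32, Remainder: 87


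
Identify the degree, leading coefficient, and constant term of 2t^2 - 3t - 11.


Highest power of t is 2, with coefficient 2. Constant term is -11.
Degree = 2, leading coefficient = 2, constant term = -11


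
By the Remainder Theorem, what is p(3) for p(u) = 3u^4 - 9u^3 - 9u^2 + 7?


By the Remainder Theorem, the remainder equals p(3):
  3*(3)^4 = 243
  -9*(3)^3 = -243
  -9*(3)^2 = -81
  0*(3)^1 = 0
  constant: 7
Sum: 243 - 243 - 81 + 0 + 7 = -74


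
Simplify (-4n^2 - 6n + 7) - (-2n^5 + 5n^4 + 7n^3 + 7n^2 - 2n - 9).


Distribute the minus sign:
  (-4n^2 - 6n + 7)
- (-2n^5 + 5n^4 + 7n^3 + 7n^2 - 2n - 9)
Negate second polynomial: 2n^5 - 5n^4 - 7n^3 - 7n^2 + 2n + 9
Add: 2n^5 - 5n^4 - 7n^3 - 11n^2 - 4n + 16


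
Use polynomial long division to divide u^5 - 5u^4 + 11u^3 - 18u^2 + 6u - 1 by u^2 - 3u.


(u^5 - 5u^4 + 11u^3 - 18u^2 + 6u - 1) / (u^2 - 3u)
Step 1: u^3 * (u^2 - 3u) = u^5 - 3u^4; subtract.
Step 2: -2u^2 * (u^2 - 3u) = -2u^4 + 6u^3; subtract.
Step 3: 5u * (u^2 - 3u) = 5u^3 - 15u^2; subtract.
Step 4: -3 * (u^2 - 3u) = -3u^2 + 9u; subtract.
Quotient: u^3 - 2u^2 + 5u - 3, Remainder: -3u - 1


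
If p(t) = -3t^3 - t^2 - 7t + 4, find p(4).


Using direct substitution:
  -3 * (4)^3 = -192
  -1 * (4)^2 = -16
  -7 * (4)^1 = -28
  constant: 4
Sum = -192 - 16 - 28 + 4 = -232


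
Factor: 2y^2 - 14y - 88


Roots satisfy r1 + r2 = -b/a = 7 and r1*r2 = c/a = -44.
So r1 = -4, r2 = 11.
2y^2 - 14y - 88 = 2(y - r1)(y - r2) = 2(y + 4)(y - 11)


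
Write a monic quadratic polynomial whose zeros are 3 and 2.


p(x) = (x - 3)(x - 2)
Expand: x^2 - 5x + 6


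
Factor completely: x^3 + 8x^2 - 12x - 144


Try integer roots (divisors of -144). x=-6: p(-6)=0.
Divide out (x + 6): quotient is x^2 + 2x - 24.
Factor the quadratic: (x - 4)(x + 6)
Result: (x + 6)(x - 4)(x + 6)


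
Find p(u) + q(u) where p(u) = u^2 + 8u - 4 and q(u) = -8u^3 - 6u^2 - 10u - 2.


Align terms by degree and add:
  u^2 + 8u - 4
  -8u^3 - 6u^2 - 10u - 2
= -8u^3 - 5u^2 - 2u - 6


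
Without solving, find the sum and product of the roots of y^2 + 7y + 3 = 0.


For ay^2+by+c=0: sum = -b/a, product = c/a.
a=1, b=7, c=3
Sum = -(7)/1 = -7
Product = (3)/1 = 3


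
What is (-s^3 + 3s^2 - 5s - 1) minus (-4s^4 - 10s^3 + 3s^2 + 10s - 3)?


Distribute the minus sign:
  (-s^3 + 3s^2 - 5s - 1)
- (-4s^4 - 10s^3 + 3s^2 + 10s - 3)
Negate second polynomial: 4s^4 + 10s^3 - 3s^2 - 10s + 3
Add: 4s^4 + 9s^3 - 15s + 2


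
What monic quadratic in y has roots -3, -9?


p(y) = (y + 3)(y + 9)
Expand: y^2 + 12y + 27


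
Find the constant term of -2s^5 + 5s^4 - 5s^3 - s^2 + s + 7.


Read off the constant term: 7


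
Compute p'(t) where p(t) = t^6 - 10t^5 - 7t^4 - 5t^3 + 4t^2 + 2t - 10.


Apply the power rule term by term:
  d/dt(t^6) = 6t^5
  d/dt(-10t^5) = -50t^4
  d/dt(-7t^4) = -28t^3
  d/dt(-5t^3) = -15t^2
  d/dt(4t^2) = 8t
  d/dt(2t) = 2
  d/dt(-10) = 0
p'(t) = 6t^5 - 50t^4 - 28t^3 - 15t^2 + 8t + 2


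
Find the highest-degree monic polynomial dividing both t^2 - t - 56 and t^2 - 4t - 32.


Factor each:
  t^2 - t - 56 = (t - 8)(t + 7)
  t^2 - 4t - 32 = (t - 8)(t + 4)
Common monic factor: t - 8


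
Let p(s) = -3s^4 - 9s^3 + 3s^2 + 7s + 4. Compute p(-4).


Using direct substitution:
  -3 * (-4)^4 = -768
  -9 * (-4)^3 = 576
  3 * (-4)^2 = 48
  7 * (-4)^1 = -28
  constant: 4
Sum = -768 + 576 + 48 - 28 + 4 = -168


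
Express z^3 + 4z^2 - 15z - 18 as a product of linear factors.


Try integer roots (divisors of -18). z=-1: p(-1)=0.
Divide out (z + 1): quotient is z^2 + 3z - 18.
Factor the quadratic: (z + 6)(z - 3)
Result: (z + 1)(z + 6)(z - 3)


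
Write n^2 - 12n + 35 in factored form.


Roots satisfy r1 + r2 = -b/a = 12 and r1*r2 = c/a = 35.
So r1 = 7, r2 = 5.
n^2 - 12n + 35 = (n - r1)(n - r2) = (n - 7)(n - 5)


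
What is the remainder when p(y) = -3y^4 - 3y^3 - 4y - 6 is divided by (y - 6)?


By the Remainder Theorem, the remainder equals p(6):
  -3*(6)^4 = -3888
  -3*(6)^3 = -648
  0*(6)^2 = 0
  -4*(6)^1 = -24
  constant: -6
Sum: -3888 - 648 + 0 - 24 - 6 = -4566


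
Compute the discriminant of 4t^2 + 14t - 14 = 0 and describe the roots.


D = b^2 - 4ac = (14)^2 - 4(4)(-14) = 196 + 224 = 420
Since D > 0: two distinct irrational roots


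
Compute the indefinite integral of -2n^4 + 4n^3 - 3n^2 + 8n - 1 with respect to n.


Reverse power rule on each term:
  ∫ -2n^4 dn = -(2/5)n^5
  ∫ 4n^3 dn = n^4
  ∫ -3n^2 dn = -n^3
  ∫ 8n dn = 4n^2
  ∫ -1 dn = -n
F(n) = -(2/5)n^5 + n^4 - n^3 + 4n^2 - n + C


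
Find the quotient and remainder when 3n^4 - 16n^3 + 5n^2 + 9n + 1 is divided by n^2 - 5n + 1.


(3n^4 - 16n^3 + 5n^2 + 9n + 1) / (n^2 - 5n + 1)
Step 1: 3n^2 * (n^2 - 5n + 1) = 3n^4 - 15n^3 + 3n^2; subtract.
Step 2: -n * (n^2 - 5n + 1) = -n^3 + 5n^2 - n; subtract.
Step 3: -3 * (n^2 - 5n + 1) = -3n^2 + 15n - 3; subtract.
Quotient: 3n^2 - n - 3, Remainder: -5n + 4


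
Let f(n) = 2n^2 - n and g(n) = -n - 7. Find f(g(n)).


Substitute g(n) into f:
f(g(n)) = 2*(-n - 7)^2 + (-1)*(-n - 7)
(-n - 7)^2 = n^2 + 14n + 49
Expand and combine: 2n^2 + 29n + 105


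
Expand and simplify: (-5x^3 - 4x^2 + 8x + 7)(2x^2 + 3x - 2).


Distribute each term of the first polynomial:
  (-5x^3)(2x^2 + 3x - 2) = -10x^5 - 15x^4 + 10x^3
  (-4x^2)(2x^2 + 3x - 2) = -8x^4 - 12x^3 + 8x^2
  (8x)(2x^2 + 3x - 2) = 16x^3 + 24x^2 - 16x
  (7)(2x^2 + 3x - 2) = 14x^2 + 21x - 14
Sum: -10x^5 - 23x^4 + 14x^3 + 46x^2 + 5x - 14


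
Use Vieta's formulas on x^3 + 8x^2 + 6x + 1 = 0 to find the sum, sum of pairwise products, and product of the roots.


Monic cubic x^3+bx^2+cx+d=0: sum=-b, pairwise sum=c, product=-d.
b=8, c=6, d=1
r1+r2+r3 = -8
r1r2+r1r3+r2r3 = 6
r1r2r3 = -1


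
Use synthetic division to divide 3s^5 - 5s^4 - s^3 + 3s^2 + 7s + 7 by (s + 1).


Synthetic division with c = -1. Coefficients: 3, -5, -1, 3, 7, 7
Bring down 3.
  3 * -1 = -3; -3 - 5 = -8
  -8 * -1 = 8; 8 - 1 = 7
  7 * -1 = -7; -7 + 3 = -4
  -4 * -1 = 4; 4 + 7 = 11
  11 * -1 = -11; -11 + 7 = -4
Quotient: 3s^4 - 8s^3 + 7s^2 - 4s + 11, Remainder: -4


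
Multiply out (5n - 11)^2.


Expand (5n - 11)^2 by repeated multiplication:
= 25n^2 - 110n + 121


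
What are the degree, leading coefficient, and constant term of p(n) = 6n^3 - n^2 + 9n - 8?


Highest power of n is 3, with coefficient 6. Constant term is -8.
Degree = 3, leading coefficient = 6, constant term = -8


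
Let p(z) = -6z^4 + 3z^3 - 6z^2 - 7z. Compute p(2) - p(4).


p(2) = -110
p(4) = -1468
p(2) - p(4) = -110 + 1468 = 1358


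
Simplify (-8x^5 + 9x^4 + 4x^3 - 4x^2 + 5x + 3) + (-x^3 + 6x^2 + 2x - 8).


Align terms by degree and add:
  -8x^5 + 9x^4 + 4x^3 - 4x^2 + 5x + 3
  -x^3 + 6x^2 + 2x - 8
= -8x^5 + 9x^4 + 3x^3 + 2x^2 + 7x - 5


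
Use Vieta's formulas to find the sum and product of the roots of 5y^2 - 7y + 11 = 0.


For ay^2+by+c=0: sum = -b/a, product = c/a.
a=5, b=-7, c=11
Sum = -(-7)/5 = 7/5
Product = (11)/5 = 11/5


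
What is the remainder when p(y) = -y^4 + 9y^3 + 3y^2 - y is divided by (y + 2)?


By the Remainder Theorem, the remainder equals p(-2):
  -1*(-2)^4 = -16
  9*(-2)^3 = -72
  3*(-2)^2 = 12
  -1*(-2)^1 = 2
  constant: 0
Sum: -16 - 72 + 12 + 2 + 0 = -74


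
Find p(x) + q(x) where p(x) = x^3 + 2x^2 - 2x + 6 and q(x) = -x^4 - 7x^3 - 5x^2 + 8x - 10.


Align terms by degree and add:
  x^3 + 2x^2 - 2x + 6
  -x^4 - 7x^3 - 5x^2 + 8x - 10
= -x^4 - 6x^3 - 3x^2 + 6x - 4


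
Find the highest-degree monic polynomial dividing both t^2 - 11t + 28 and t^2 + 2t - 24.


Factor each:
  t^2 - 11t + 28 = (t - 4)(t - 7)
  t^2 + 2t - 24 = (t - 4)(t + 6)
Common monic factor: t - 4


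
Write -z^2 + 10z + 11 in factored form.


Roots satisfy r1 + r2 = -b/a = 10 and r1*r2 = c/a = -11.
So r1 = 11, r2 = -1.
-z^2 + 10z + 11 = -(z - r1)(z - r2) = -(z - 11)(z + 1)


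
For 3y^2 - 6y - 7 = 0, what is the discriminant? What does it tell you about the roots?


D = b^2 - 4ac = (-6)^2 - 4(3)(-7) = 36 + 84 = 120
Since D > 0: two distinct irrational roots


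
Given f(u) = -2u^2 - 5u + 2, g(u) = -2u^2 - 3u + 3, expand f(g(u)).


Substitute g(u) into f:
f(g(u)) = -2*(-2u^2 - 3u + 3)^2 + (-5)*(-2u^2 - 3u + 3) + 2
(-2u^2 - 3u + 3)^2 = 4u^4 + 12u^3 - 3u^2 - 18u + 9
Expand and combine: -8u^4 - 24u^3 + 16u^2 + 51u - 31


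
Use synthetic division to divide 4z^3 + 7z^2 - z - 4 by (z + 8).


Synthetic division with c = -8. Coefficients: 4, 7, -1, -4
Bring down 4.
  4 * -8 = -32; -32 + 7 = -25
  -25 * -8 = 200; 200 - 1 = 199
  199 * -8 = -1592; -1592 - 4 = -1596
Quotient: 4z^2 - 25z + 199, Remainder: -1596


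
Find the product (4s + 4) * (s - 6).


Distribute each term of the first polynomial:
  (4s)(s - 6) = 4s^2 - 24s
  (4)(s - 6) = 4s - 24
Sum: 4s^2 - 20s - 24


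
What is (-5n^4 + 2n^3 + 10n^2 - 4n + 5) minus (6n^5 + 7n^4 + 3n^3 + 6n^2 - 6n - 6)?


Distribute the minus sign:
  (-5n^4 + 2n^3 + 10n^2 - 4n + 5)
- (6n^5 + 7n^4 + 3n^3 + 6n^2 - 6n - 6)
Negate second polynomial: -6n^5 - 7n^4 - 3n^3 - 6n^2 + 6n + 6
Add: -6n^5 - 12n^4 - n^3 + 4n^2 + 2n + 11


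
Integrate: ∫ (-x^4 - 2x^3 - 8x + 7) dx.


Reverse power rule on each term:
  ∫ -x^4 dx = -(1/5)x^5
  ∫ -2x^3 dx = -(1/2)x^4
  ∫ -8x dx = -4x^2
  ∫ 7 dx = 7x
F(x) = -(1/5)x^5 - (1/2)x^4 - 4x^2 + 7x + C


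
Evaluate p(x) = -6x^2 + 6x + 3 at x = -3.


Using direct substitution:
  -6 * (-3)^2 = -54
  6 * (-3)^1 = -18
  constant: 3
Sum = -54 - 18 + 3 = -69


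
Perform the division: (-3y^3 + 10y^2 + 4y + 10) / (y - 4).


(-3y^3 + 10y^2 + 4y + 10) / (y - 4)
Step 1: -3y^2 * (y - 4) = -3y^3 + 12y^2; subtract.
Step 2: -2y * (y - 4) = -2y^2 + 8y; subtract.
Step 3: -4 * (y - 4) = -4y + 16; subtract.
Quotient: -3y^2 - 2y - 4, Remainder: -6


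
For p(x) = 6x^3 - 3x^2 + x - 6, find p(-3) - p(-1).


p(-3) = -198
p(-1) = -16
p(-3) - p(-1) = -198 + 16 = -182


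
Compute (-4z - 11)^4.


Expand (-4z - 11)^4 by repeated multiplication:
  (-4z - 11)^2 = 16z^2 + 88z + 121
  (-4z - 11)^3 = -64z^3 - 528z^2 - 1452z - 1331
= 256z^4 + 2816z^3 + 11616z^2 + 21296z + 14641


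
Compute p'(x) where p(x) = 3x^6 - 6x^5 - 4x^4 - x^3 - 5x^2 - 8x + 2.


Apply the power rule term by term:
  d/dx(3x^6) = 18x^5
  d/dx(-6x^5) = -30x^4
  d/dx(-4x^4) = -16x^3
  d/dx(-x^3) = -3x^2
  d/dx(-5x^2) = -10x
  d/dx(-8x) = -8
  d/dx(2) = 0
p'(x) = 18x^5 - 30x^4 - 16x^3 - 3x^2 - 10x - 8


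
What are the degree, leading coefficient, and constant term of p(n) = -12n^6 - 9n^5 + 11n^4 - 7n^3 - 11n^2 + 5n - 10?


Highest power of n is 6, with coefficient -12. Constant term is -10.
Degree = 6, leading coefficient = -12, constant term = -10


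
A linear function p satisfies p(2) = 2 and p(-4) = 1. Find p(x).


p(x) = mx + b. Using p(2)=2, p(-4)=1:
m = (2 - 1)/(2 + 4) = 1/6 = 1/6
b = 2 - m*(2) = 2 - 1/3 = 5/3
p(x) = (1/6)x + (5/3)


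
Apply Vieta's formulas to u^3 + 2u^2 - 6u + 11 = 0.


Monic cubic u^3+bu^2+cu+d=0: sum=-b, pairwise sum=c, product=-d.
b=2, c=-6, d=11
r1+r2+r3 = -2
r1r2+r1r3+r2r3 = -6
r1r2r3 = -11


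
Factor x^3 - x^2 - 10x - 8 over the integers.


Try integer roots (divisors of -8). x=-2: p(-2)=0.
Divide out (x + 2): quotient is x^2 - 3x - 4.
Factor the quadratic: (x - 4)(x + 1)
Result: (x + 2)(x - 4)(x + 1)


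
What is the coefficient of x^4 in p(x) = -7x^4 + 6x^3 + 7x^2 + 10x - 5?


Read off the coefficient of x^4: -7


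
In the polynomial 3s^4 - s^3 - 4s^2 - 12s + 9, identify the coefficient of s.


Read off the coefficient of s: -12


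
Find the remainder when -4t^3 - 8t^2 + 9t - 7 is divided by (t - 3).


By the Remainder Theorem, the remainder equals p(3):
  -4*(3)^3 = -108
  -8*(3)^2 = -72
  9*(3)^1 = 27
  constant: -7
Sum: -108 - 72 + 27 - 7 = -160


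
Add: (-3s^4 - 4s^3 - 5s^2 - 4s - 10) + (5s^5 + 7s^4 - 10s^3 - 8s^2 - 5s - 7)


Align terms by degree and add:
  -3s^4 - 4s^3 - 5s^2 - 4s - 10
+ 5s^5 + 7s^4 - 10s^3 - 8s^2 - 5s - 7
= 5s^5 + 4s^4 - 14s^3 - 13s^2 - 9s - 17


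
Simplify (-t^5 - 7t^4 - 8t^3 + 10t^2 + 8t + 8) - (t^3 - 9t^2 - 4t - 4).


Distribute the minus sign:
  (-t^5 - 7t^4 - 8t^3 + 10t^2 + 8t + 8)
- (t^3 - 9t^2 - 4t - 4)
Negate second polynomial: -t^3 + 9t^2 + 4t + 4
Add: -t^5 - 7t^4 - 9t^3 + 19t^2 + 12t + 12


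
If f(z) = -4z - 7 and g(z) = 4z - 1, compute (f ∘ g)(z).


Substitute g(z) into f:
f(g(z)) = -4*(4z - 1) + (-7)
Expand and combine: -16z - 3


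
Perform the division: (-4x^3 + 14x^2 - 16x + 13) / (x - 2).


(-4x^3 + 14x^2 - 16x + 13) / (x - 2)
Step 1: -4x^2 * (x - 2) = -4x^3 + 8x^2; subtract.
Step 2: 6x * (x - 2) = 6x^2 - 12x; subtract.
Step 3: -4 * (x - 2) = -4x + 8; subtract.
Quotient: -4x^2 + 6x - 4, Remainder: 5


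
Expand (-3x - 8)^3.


Expand (-3x - 8)^3 by repeated multiplication:
  (-3x - 8)^2 = 9x^2 + 48x + 64
= -27x^3 - 216x^2 - 576x - 512


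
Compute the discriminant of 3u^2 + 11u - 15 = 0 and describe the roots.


D = b^2 - 4ac = (11)^2 - 4(3)(-15) = 121 + 180 = 301
Since D > 0: two distinct irrational roots


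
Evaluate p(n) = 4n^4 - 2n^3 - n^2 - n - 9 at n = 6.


Using direct substitution:
  4 * (6)^4 = 5184
  -2 * (6)^3 = -432
  -1 * (6)^2 = -36
  -1 * (6)^1 = -6
  constant: -9
Sum = 5184 - 432 - 36 - 6 - 9 = 4701


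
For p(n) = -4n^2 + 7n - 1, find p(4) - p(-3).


p(4) = -37
p(-3) = -58
p(4) - p(-3) = -37 + 58 = 21


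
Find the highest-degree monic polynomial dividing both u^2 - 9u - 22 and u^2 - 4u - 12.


Factor each:
  u^2 - 9u - 22 = (u + 2)(u - 11)
  u^2 - 4u - 12 = (u + 2)(u - 6)
Common monic factor: u + 2


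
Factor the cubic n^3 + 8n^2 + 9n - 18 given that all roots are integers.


Try integer roots (divisors of -18). n=1: p(1)=0.
Divide out (n - 1): quotient is n^2 + 9n + 18.
Factor the quadratic: (n + 3)(n + 6)
Result: (n - 1)(n + 3)(n + 6)


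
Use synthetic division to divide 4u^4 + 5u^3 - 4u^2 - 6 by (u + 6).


Synthetic division with c = -6. Coefficients: 4, 5, -4, 0, -6
Bring down 4.
  4 * -6 = -24; -24 + 5 = -19
  -19 * -6 = 114; 114 - 4 = 110
  110 * -6 = -660; -660 + 0 = -660
  -660 * -6 = 3960; 3960 - 6 = 3954
Quotient: 4u^3 - 19u^2 + 110u - 660, Remainder: 3954


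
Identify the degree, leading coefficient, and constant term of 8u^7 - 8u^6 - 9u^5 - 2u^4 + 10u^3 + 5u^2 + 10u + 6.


Highest power of u is 7, with coefficient 8. Constant term is 6.
Degree = 7, leading coefficient = 8, constant term = 6


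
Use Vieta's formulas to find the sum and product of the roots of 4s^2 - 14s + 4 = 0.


For as^2+bs+c=0: sum = -b/a, product = c/a.
a=4, b=-14, c=4
Sum = -(-14)/4 = 7/2
Product = (4)/4 = 1


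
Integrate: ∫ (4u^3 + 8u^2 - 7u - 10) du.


Reverse power rule on each term:
  ∫ 4u^3 du = u^4
  ∫ 8u^2 du = (8/3)u^3
  ∫ -7u du = -(7/2)u^2
  ∫ -10 du = -10u
F(u) = u^4 + (8/3)u^3 - (7/2)u^2 - 10u + C


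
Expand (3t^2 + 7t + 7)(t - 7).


Distribute each term of the first polynomial:
  (3t^2)(t - 7) = 3t^3 - 21t^2
  (7t)(t - 7) = 7t^2 - 49t
  (7)(t - 7) = 7t - 49
Sum: 3t^3 - 14t^2 - 42t - 49


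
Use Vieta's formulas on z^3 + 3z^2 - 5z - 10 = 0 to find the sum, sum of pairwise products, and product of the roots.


Monic cubic z^3+bz^2+cz+d=0: sum=-b, pairwise sum=c, product=-d.
b=3, c=-5, d=-10
r1+r2+r3 = -3
r1r2+r1r3+r2r3 = -5
r1r2r3 = 10


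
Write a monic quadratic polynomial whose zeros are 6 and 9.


p(x) = (x - 6)(x - 9)
Expand: x^2 - 15x + 54


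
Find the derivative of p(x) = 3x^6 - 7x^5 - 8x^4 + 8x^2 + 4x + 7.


Apply the power rule term by term:
  d/dx(3x^6) = 18x^5
  d/dx(-7x^5) = -35x^4
  d/dx(-8x^4) = -32x^3
  d/dx(8x^2) = 16x
  d/dx(4x) = 4
  d/dx(7) = 0
p'(x) = 18x^5 - 35x^4 - 32x^3 + 16x + 4


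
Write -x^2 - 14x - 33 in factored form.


Roots satisfy r1 + r2 = -b/a = -14 and r1*r2 = c/a = 33.
So r1 = -11, r2 = -3.
-x^2 - 14x - 33 = -(x - r1)(x - r2) = -(x + 11)(x + 3)


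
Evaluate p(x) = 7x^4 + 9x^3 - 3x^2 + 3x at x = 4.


Using direct substitution:
  7 * (4)^4 = 1792
  9 * (4)^3 = 576
  -3 * (4)^2 = -48
  3 * (4)^1 = 12
  constant: 0
Sum = 1792 + 576 - 48 + 12 + 0 = 2332


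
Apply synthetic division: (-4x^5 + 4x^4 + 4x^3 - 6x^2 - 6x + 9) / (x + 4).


Synthetic division with c = -4. Coefficients: -4, 4, 4, -6, -6, 9
Bring down -4.
  -4 * -4 = 16; 16 + 4 = 20
  20 * -4 = -80; -80 + 4 = -76
  -76 * -4 = 304; 304 - 6 = 298
  298 * -4 = -1192; -1192 - 6 = -1198
  -1198 * -4 = 4792; 4792 + 9 = 4801
Quotient: -4x^4 + 20x^3 - 76x^2 + 298x - 1198, Remainder: 4801


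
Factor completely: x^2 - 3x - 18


Roots satisfy r1 + r2 = -b/a = 3 and r1*r2 = c/a = -18.
So r1 = -3, r2 = 6.
x^2 - 3x - 18 = (x - r1)(x - r2) = (x + 3)(x - 6)


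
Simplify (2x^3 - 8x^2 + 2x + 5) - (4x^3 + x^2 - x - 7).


Distribute the minus sign:
  (2x^3 - 8x^2 + 2x + 5)
- (4x^3 + x^2 - x - 7)
Negate second polynomial: -4x^3 - x^2 + x + 7
Add: -2x^3 - 9x^2 + 3x + 12


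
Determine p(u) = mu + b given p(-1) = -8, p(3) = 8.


p(u) = mu + b. Using p(-1)=-8, p(3)=8:
m = (-8 - 8)/(-1 - 3) = -16/-4 = 4
b = -8 - m*(-1) = -8 + 4 = -4
p(u) = 4u - 4


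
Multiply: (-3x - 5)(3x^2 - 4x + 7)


Distribute each term of the first polynomial:
  (-3x)(3x^2 - 4x + 7) = -9x^3 + 12x^2 - 21x
  (-5)(3x^2 - 4x + 7) = -15x^2 + 20x - 35
Sum: -9x^3 - 3x^2 - x - 35


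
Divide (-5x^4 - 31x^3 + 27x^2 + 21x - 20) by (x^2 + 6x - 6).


(-5x^4 - 31x^3 + 27x^2 + 21x - 20) / (x^2 + 6x - 6)
Step 1: -5x^2 * (x^2 + 6x - 6) = -5x^4 - 30x^3 + 30x^2; subtract.
Step 2: -x * (x^2 + 6x - 6) = -x^3 - 6x^2 + 6x; subtract.
Step 3: 3 * (x^2 + 6x - 6) = 3x^2 + 18x - 18; subtract.
Quotient: -5x^2 - x + 3, Remainder: -3x - 2


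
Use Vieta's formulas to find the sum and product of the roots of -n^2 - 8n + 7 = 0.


For an^2+bn+c=0: sum = -b/a, product = c/a.
a=-1, b=-8, c=7
Sum = -(-8)/-1 = -8
Product = (7)/-1 = -7


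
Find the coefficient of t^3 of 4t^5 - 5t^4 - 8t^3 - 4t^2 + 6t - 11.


Read off the coefficient of t^3: -8


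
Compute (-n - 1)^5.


Expand (-n - 1)^5 by repeated multiplication:
  (-n - 1)^2 = n^2 + 2n + 1
  (-n - 1)^3 = -n^3 - 3n^2 - 3n - 1
  (-n - 1)^4 = n^4 + 4n^3 + 6n^2 + 4n + 1
= -n^5 - 5n^4 - 10n^3 - 10n^2 - 5n - 1


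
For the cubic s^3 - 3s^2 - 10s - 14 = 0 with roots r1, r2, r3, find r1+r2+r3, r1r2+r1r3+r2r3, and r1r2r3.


Monic cubic s^3+bs^2+cs+d=0: sum=-b, pairwise sum=c, product=-d.
b=-3, c=-10, d=-14
r1+r2+r3 = 3
r1r2+r1r3+r2r3 = -10
r1r2r3 = 14


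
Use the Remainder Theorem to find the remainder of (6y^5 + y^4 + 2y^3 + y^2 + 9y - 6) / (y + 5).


By the Remainder Theorem, the remainder equals p(-5):
  6*(-5)^5 = -18750
  1*(-5)^4 = 625
  2*(-5)^3 = -250
  1*(-5)^2 = 25
  9*(-5)^1 = -45
  constant: -6
Sum: -18750 + 625 - 250 + 25 - 45 - 6 = -18401


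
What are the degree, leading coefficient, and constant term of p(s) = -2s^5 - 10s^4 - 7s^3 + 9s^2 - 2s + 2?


Highest power of s is 5, with coefficient -2. Constant term is 2.
Degree = 5, leading coefficient = -2, constant term = 2


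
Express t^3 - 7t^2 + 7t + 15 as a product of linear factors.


Try integer roots (divisors of 15). t=5: p(5)=0.
Divide out (t - 5): quotient is t^2 - 2t - 3.
Factor the quadratic: (t + 1)(t - 3)
Result: (t - 5)(t + 1)(t - 3)


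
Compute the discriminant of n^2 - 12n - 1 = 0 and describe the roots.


D = b^2 - 4ac = (-12)^2 - 4(1)(-1) = 144 + 4 = 148
Since D > 0: two distinct irrational roots


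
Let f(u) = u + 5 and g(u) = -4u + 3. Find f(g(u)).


Substitute g(u) into f:
f(g(u)) = 1*(-4u + 3) + 5
Expand and combine: -4u + 8


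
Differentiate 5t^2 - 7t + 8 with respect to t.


Apply the power rule term by term:
  d/dt(5t^2) = 10t
  d/dt(-7t) = -7
  d/dt(8) = 0
p'(t) = 10t - 7


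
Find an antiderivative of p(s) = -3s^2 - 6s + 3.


Reverse power rule on each term:
  ∫ -3s^2 ds = -s^3
  ∫ -6s ds = -3s^2
  ∫ 3 ds = 3s
F(s) = -s^3 - 3s^2 + 3s + C


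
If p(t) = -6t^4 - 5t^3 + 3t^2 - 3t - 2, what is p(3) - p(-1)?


p(3) = -605
p(-1) = 3
p(3) - p(-1) = -605 - 3 = -608


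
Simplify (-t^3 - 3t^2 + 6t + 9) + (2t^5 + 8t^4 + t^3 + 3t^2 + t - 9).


Align terms by degree and add:
  -t^3 - 3t^2 + 6t + 9
+ 2t^5 + 8t^4 + t^3 + 3t^2 + t - 9
= 2t^5 + 8t^4 + 7t


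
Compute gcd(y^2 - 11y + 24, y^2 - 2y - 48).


Factor each:
  y^2 - 11y + 24 = (y - 8)(y - 3)
  y^2 - 2y - 48 = (y - 8)(y + 6)
Common monic factor: y - 8


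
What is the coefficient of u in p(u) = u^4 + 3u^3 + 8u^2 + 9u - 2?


Read off the coefficient of u: 9


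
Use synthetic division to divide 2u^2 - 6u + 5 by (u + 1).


Synthetic division with c = -1. Coefficients: 2, -6, 5
Bring down 2.
  2 * -1 = -2; -2 - 6 = -8
  -8 * -1 = 8; 8 + 5 = 13
Quotient: 2u - 8, Remainder: 13


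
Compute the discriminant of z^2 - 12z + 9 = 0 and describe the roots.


D = b^2 - 4ac = (-12)^2 - 4(1)(9) = 144 - 36 = 108
Since D > 0: two distinct irrational roots


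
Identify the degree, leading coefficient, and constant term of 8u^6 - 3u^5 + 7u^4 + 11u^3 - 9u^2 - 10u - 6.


Highest power of u is 6, with coefficient 8. Constant term is -6.
Degree = 6, leading coefficient = 8, constant term = -6


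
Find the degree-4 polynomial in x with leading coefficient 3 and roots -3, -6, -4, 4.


p(x) = 3(x + 3)(x + 6)(x + 4)(x - 4)
Expand: 3x^4 + 27x^3 + 6x^2 - 432x - 864


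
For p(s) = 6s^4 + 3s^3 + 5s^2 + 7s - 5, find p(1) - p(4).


p(1) = 16
p(4) = 1831
p(1) - p(4) = 16 - 1831 = -1815


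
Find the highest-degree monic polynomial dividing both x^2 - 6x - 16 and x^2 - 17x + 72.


Factor each:
  x^2 - 6x - 16 = (x - 8)(x + 2)
  x^2 - 17x + 72 = (x - 8)(x - 9)
Common monic factor: x - 8


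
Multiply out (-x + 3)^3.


Expand (-x + 3)^3 by repeated multiplication:
  (-x + 3)^2 = x^2 - 6x + 9
= -x^3 + 9x^2 - 27x + 27


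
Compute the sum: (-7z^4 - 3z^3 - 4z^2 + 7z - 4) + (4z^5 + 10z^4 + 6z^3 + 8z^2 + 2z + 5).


Align terms by degree and add:
  -7z^4 - 3z^3 - 4z^2 + 7z - 4
+ 4z^5 + 10z^4 + 6z^3 + 8z^2 + 2z + 5
= 4z^5 + 3z^4 + 3z^3 + 4z^2 + 9z + 1


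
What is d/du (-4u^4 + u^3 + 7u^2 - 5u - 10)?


Apply the power rule term by term:
  d/du(-4u^4) = -16u^3
  d/du(u^3) = 3u^2
  d/du(7u^2) = 14u
  d/du(-5u) = -5
  d/du(-10) = 0
p'(u) = -16u^3 + 3u^2 + 14u - 5


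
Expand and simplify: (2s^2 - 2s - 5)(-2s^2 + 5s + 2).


Distribute each term of the first polynomial:
  (2s^2)(-2s^2 + 5s + 2) = -4s^4 + 10s^3 + 4s^2
  (-2s)(-2s^2 + 5s + 2) = 4s^3 - 10s^2 - 4s
  (-5)(-2s^2 + 5s + 2) = 10s^2 - 25s - 10
Sum: -4s^4 + 14s^3 + 4s^2 - 29s - 10


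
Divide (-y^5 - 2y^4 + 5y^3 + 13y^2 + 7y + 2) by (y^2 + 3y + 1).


(-y^5 - 2y^4 + 5y^3 + 13y^2 + 7y + 2) / (y^2 + 3y + 1)
Step 1: -y^3 * (y^2 + 3y + 1) = -y^5 - 3y^4 - y^3; subtract.
Step 2: y^2 * (y^2 + 3y + 1) = y^4 + 3y^3 + y^2; subtract.
Step 3: 3y * (y^2 + 3y + 1) = 3y^3 + 9y^2 + 3y; subtract.
Step 4: 3 * (y^2 + 3y + 1) = 3y^2 + 9y + 3; subtract.
Quotient: -y^3 + y^2 + 3y + 3, Remainder: -5y - 1


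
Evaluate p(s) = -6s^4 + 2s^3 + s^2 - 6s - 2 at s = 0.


Using direct substitution:
  -6 * (0)^4 = 0
  2 * (0)^3 = 0
  1 * (0)^2 = 0
  -6 * (0)^1 = 0
  constant: -2
Sum = 0 + 0 + 0 + 0 - 2 = -2


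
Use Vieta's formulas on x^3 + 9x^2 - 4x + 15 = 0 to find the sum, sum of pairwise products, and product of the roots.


Monic cubic x^3+bx^2+cx+d=0: sum=-b, pairwise sum=c, product=-d.
b=9, c=-4, d=15
r1+r2+r3 = -9
r1r2+r1r3+r2r3 = -4
r1r2r3 = -15


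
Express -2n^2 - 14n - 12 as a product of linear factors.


Roots satisfy r1 + r2 = -b/a = -7 and r1*r2 = c/a = 6.
So r1 = -1, r2 = -6.
-2n^2 - 14n - 12 = -2(n - r1)(n - r2) = -2(n + 1)(n + 6)


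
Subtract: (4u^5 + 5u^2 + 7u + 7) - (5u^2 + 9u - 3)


Distribute the minus sign:
  (4u^5 + 5u^2 + 7u + 7)
- (5u^2 + 9u - 3)
Negate second polynomial: -5u^2 - 9u + 3
Add: 4u^5 - 2u + 10
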